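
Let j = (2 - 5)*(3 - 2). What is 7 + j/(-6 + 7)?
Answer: 4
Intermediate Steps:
j = -3 (j = -3*1 = -3)
7 + j/(-6 + 7) = 7 - 3/(-6 + 7) = 7 - 3/1 = 7 + 1*(-3) = 7 - 3 = 4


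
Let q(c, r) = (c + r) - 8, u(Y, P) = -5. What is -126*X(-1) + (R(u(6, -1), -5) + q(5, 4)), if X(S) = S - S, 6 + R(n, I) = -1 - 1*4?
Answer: -10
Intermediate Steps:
R(n, I) = -11 (R(n, I) = -6 + (-1 - 1*4) = -6 + (-1 - 4) = -6 - 5 = -11)
q(c, r) = -8 + c + r
X(S) = 0
-126*X(-1) + (R(u(6, -1), -5) + q(5, 4)) = -126*0 + (-11 + (-8 + 5 + 4)) = 0 + (-11 + 1) = 0 - 10 = -10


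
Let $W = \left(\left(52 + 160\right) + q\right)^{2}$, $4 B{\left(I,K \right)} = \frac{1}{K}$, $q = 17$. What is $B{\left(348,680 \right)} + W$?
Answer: $\frac{142639521}{2720} \approx 52441.0$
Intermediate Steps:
$B{\left(I,K \right)} = \frac{1}{4 K}$
$W = 52441$ ($W = \left(\left(52 + 160\right) + 17\right)^{2} = \left(212 + 17\right)^{2} = 229^{2} = 52441$)
$B{\left(348,680 \right)} + W = \frac{1}{4 \cdot 680} + 52441 = \frac{1}{4} \cdot \frac{1}{680} + 52441 = \frac{1}{2720} + 52441 = \frac{142639521}{2720}$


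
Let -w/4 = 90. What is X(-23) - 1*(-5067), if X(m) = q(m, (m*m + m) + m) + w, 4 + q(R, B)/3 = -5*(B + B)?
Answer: -9795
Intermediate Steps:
w = -360 (w = -4*90 = -360)
q(R, B) = -12 - 30*B (q(R, B) = -12 + 3*(-5*(B + B)) = -12 + 3*(-10*B) = -12 - 30*B)
X(m) = -372 - 60*m - 30*m**2 (X(m) = (-12 - 30*((m*m + m) + m)) - 360 = (-12 - 30*((m**2 + m) + m)) - 360 = (-12 - 30*((m + m**2) + m)) - 360 = (-12 - 30*(m**2 + 2*m)) - 360 = (-12 + (-60*m - 30*m**2)) - 360 = (-12 - 60*m - 30*m**2) - 360 = -372 - 60*m - 30*m**2)
X(-23) - 1*(-5067) = (-372 - 30*(-23)*(2 - 23)) - 1*(-5067) = (-372 - 30*(-23)*(-21)) + 5067 = (-372 - 14490) + 5067 = -14862 + 5067 = -9795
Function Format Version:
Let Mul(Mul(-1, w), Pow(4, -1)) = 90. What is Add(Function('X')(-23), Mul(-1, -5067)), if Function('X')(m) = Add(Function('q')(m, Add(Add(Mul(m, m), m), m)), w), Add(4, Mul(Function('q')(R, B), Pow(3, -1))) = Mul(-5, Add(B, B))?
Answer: -9795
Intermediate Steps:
w = -360 (w = Mul(-4, 90) = -360)
Function('q')(R, B) = Add(-12, Mul(-30, B)) (Function('q')(R, B) = Add(-12, Mul(3, Mul(-5, Add(B, B)))) = Add(-12, Mul(3, Mul(-5, Mul(2, B)))) = Add(-12, Mul(3, Mul(-10, B))) = Add(-12, Mul(-30, B)))
Function('X')(m) = Add(-372, Mul(-60, m), Mul(-30, Pow(m, 2))) (Function('X')(m) = Add(Add(-12, Mul(-30, Add(Add(Mul(m, m), m), m))), -360) = Add(Add(-12, Mul(-30, Add(Add(Pow(m, 2), m), m))), -360) = Add(Add(-12, Mul(-30, Add(Add(m, Pow(m, 2)), m))), -360) = Add(Add(-12, Mul(-30, Add(Pow(m, 2), Mul(2, m)))), -360) = Add(Add(-12, Add(Mul(-60, m), Mul(-30, Pow(m, 2)))), -360) = Add(Add(-12, Mul(-60, m), Mul(-30, Pow(m, 2))), -360) = Add(-372, Mul(-60, m), Mul(-30, Pow(m, 2))))
Add(Function('X')(-23), Mul(-1, -5067)) = Add(Add(-372, Mul(-30, -23, Add(2, -23))), Mul(-1, -5067)) = Add(Add(-372, Mul(-30, -23, -21)), 5067) = Add(Add(-372, -14490), 5067) = Add(-14862, 5067) = -9795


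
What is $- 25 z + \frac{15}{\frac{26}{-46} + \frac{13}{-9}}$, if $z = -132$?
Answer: $\frac{1369695}{416} \approx 3292.5$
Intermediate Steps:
$- 25 z + \frac{15}{\frac{26}{-46} + \frac{13}{-9}} = \left(-25\right) \left(-132\right) + \frac{15}{\frac{26}{-46} + \frac{13}{-9}} = 3300 + \frac{15}{26 \left(- \frac{1}{46}\right) + 13 \left(- \frac{1}{9}\right)} = 3300 + \frac{15}{- \frac{13}{23} - \frac{13}{9}} = 3300 + \frac{15}{- \frac{416}{207}} = 3300 + 15 \left(- \frac{207}{416}\right) = 3300 - \frac{3105}{416} = \frac{1369695}{416}$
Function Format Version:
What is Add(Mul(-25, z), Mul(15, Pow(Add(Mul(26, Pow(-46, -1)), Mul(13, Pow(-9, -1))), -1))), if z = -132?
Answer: Rational(1369695, 416) ≈ 3292.5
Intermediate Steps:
Add(Mul(-25, z), Mul(15, Pow(Add(Mul(26, Pow(-46, -1)), Mul(13, Pow(-9, -1))), -1))) = Add(Mul(-25, -132), Mul(15, Pow(Add(Mul(26, Pow(-46, -1)), Mul(13, Pow(-9, -1))), -1))) = Add(3300, Mul(15, Pow(Add(Mul(26, Rational(-1, 46)), Mul(13, Rational(-1, 9))), -1))) = Add(3300, Mul(15, Pow(Add(Rational(-13, 23), Rational(-13, 9)), -1))) = Add(3300, Mul(15, Pow(Rational(-416, 207), -1))) = Add(3300, Mul(15, Rational(-207, 416))) = Add(3300, Rational(-3105, 416)) = Rational(1369695, 416)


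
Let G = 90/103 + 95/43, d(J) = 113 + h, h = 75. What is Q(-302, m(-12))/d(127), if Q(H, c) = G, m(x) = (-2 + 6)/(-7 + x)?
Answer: 13655/832652 ≈ 0.016399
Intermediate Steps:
d(J) = 188 (d(J) = 113 + 75 = 188)
G = 13655/4429 (G = 90*(1/103) + 95*(1/43) = 90/103 + 95/43 = 13655/4429 ≈ 3.0831)
m(x) = 4/(-7 + x)
Q(H, c) = 13655/4429
Q(-302, m(-12))/d(127) = (13655/4429)/188 = (13655/4429)*(1/188) = 13655/832652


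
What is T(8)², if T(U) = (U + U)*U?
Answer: 16384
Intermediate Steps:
T(U) = 2*U² (T(U) = (2*U)*U = 2*U²)
T(8)² = (2*8²)² = (2*64)² = 128² = 16384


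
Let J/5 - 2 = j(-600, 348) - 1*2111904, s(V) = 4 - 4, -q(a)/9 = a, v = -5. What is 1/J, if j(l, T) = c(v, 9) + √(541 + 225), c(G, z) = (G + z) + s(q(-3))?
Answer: -1055949/11150282904095 - √766/22300565808190 ≈ -9.4703e-8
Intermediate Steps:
q(a) = -9*a
s(V) = 0
c(G, z) = G + z (c(G, z) = (G + z) + 0 = G + z)
j(l, T) = 4 + √766 (j(l, T) = (-5 + 9) + √(541 + 225) = 4 + √766)
J = -10559490 + 5*√766 (J = 10 + 5*((4 + √766) - 1*2111904) = 10 + 5*((4 + √766) - 2111904) = 10 + 5*(-2111900 + √766) = 10 + (-10559500 + 5*√766) = -10559490 + 5*√766 ≈ -1.0559e+7)
1/J = 1/(-10559490 + 5*√766)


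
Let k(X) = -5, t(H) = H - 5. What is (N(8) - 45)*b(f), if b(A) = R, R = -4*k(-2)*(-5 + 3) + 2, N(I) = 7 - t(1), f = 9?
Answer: 1292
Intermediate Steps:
t(H) = -5 + H
N(I) = 11 (N(I) = 7 - (-5 + 1) = 7 - 1*(-4) = 7 + 4 = 11)
R = -38 (R = -(-20)*(-5 + 3) + 2 = -(-20)*(-2) + 2 = -4*10 + 2 = -40 + 2 = -38)
b(A) = -38
(N(8) - 45)*b(f) = (11 - 45)*(-38) = -34*(-38) = 1292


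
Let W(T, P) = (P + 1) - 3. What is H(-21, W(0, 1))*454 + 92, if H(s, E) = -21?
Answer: -9442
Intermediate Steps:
W(T, P) = -2 + P (W(T, P) = (1 + P) - 3 = -2 + P)
H(-21, W(0, 1))*454 + 92 = -21*454 + 92 = -9534 + 92 = -9442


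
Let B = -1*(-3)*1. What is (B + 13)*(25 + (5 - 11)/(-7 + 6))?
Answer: 496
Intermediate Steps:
B = 3 (B = 3*1 = 3)
(B + 13)*(25 + (5 - 11)/(-7 + 6)) = (3 + 13)*(25 + (5 - 11)/(-7 + 6)) = 16*(25 - 6/(-1)) = 16*(25 - 6*(-1)) = 16*(25 + 6) = 16*31 = 496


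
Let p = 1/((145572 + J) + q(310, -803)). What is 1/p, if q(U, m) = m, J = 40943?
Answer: 185712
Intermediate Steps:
p = 1/185712 (p = 1/((145572 + 40943) - 803) = 1/(186515 - 803) = 1/185712 ≈ 5.3847e-6)
1/p = 1/(1/185712) = 185712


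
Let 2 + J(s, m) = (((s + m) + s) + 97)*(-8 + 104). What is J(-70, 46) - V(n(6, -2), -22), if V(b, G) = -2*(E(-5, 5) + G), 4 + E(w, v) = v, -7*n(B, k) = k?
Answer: 244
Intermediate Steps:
n(B, k) = -k/7
E(w, v) = -4 + v
V(b, G) = -2 - 2*G (V(b, G) = -2*((-4 + 5) + G) = -2*(1 + G) = -2 - 2*G)
J(s, m) = 9310 + 96*m + 192*s (J(s, m) = -2 + (((s + m) + s) + 97)*(-8 + 104) = -2 + (((m + s) + s) + 97)*96 = -2 + ((m + 2*s) + 97)*96 = -2 + (97 + m + 2*s)*96 = -2 + (9312 + 96*m + 192*s) = 9310 + 96*m + 192*s)
J(-70, 46) - V(n(6, -2), -22) = (9310 + 96*46 + 192*(-70)) - (-2 - 2*(-22)) = (9310 + 4416 - 13440) - (-2 + 44) = 286 - 1*42 = 286 - 42 = 244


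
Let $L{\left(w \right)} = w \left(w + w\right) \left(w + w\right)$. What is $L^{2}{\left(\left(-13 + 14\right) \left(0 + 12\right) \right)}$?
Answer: $47775744$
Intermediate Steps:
$L{\left(w \right)} = 4 w^{3}$ ($L{\left(w \right)} = w 2 w 2 w = w 4 w^{2} = 4 w^{3}$)
$L^{2}{\left(\left(-13 + 14\right) \left(0 + 12\right) \right)} = \left(4 \left(\left(-13 + 14\right) \left(0 + 12\right)\right)^{3}\right)^{2} = \left(4 \left(1 \cdot 12\right)^{3}\right)^{2} = \left(4 \cdot 12^{3}\right)^{2} = \left(4 \cdot 1728\right)^{2} = 6912^{2} = 47775744$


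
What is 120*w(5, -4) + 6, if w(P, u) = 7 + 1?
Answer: 966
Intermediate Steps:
w(P, u) = 8
120*w(5, -4) + 6 = 120*8 + 6 = 960 + 6 = 966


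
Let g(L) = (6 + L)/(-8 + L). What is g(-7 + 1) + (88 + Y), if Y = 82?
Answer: 170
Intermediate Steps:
g(L) = (6 + L)/(-8 + L)
g(-7 + 1) + (88 + Y) = (6 + (-7 + 1))/(-8 + (-7 + 1)) + (88 + 82) = (6 - 6)/(-8 - 6) + 170 = 0/(-14) + 170 = -1/14*0 + 170 = 0 + 170 = 170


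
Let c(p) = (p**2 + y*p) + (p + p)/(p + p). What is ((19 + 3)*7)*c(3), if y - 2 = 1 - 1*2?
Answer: 2002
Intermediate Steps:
y = 1 (y = 2 + (1 - 1*2) = 2 + (1 - 2) = 2 - 1 = 1)
c(p) = 1 + p + p**2 (c(p) = (p**2 + 1*p) + (p + p)/(p + p) = (p**2 + p) + (2*p)/((2*p)) = (p + p**2) + (2*p)*(1/(2*p)) = (p + p**2) + 1 = 1 + p + p**2)
((19 + 3)*7)*c(3) = ((19 + 3)*7)*(1 + 3 + 3**2) = (22*7)*(1 + 3 + 9) = 154*13 = 2002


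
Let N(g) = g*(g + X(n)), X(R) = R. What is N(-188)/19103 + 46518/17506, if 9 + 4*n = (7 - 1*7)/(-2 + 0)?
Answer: 757385228/167208559 ≈ 4.5296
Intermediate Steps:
n = -9/4 (n = -9/4 + ((7 - 1*7)/(-2 + 0))/4 = -9/4 + ((7 - 7)/(-2))/4 = -9/4 + (0*(-½))/4 = -9/4 + (¼)*0 = -9/4 + 0 = -9/4 ≈ -2.2500)
N(g) = g*(-9/4 + g) (N(g) = g*(g - 9/4) = g*(-9/4 + g))
N(-188)/19103 + 46518/17506 = ((¼)*(-188)*(-9 + 4*(-188)))/19103 + 46518/17506 = ((¼)*(-188)*(-9 - 752))*(1/19103) + 46518*(1/17506) = ((¼)*(-188)*(-761))*(1/19103) + 23259/8753 = 35767*(1/19103) + 23259/8753 = 35767/19103 + 23259/8753 = 757385228/167208559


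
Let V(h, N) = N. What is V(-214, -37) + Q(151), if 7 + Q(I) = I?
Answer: 107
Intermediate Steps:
Q(I) = -7 + I
V(-214, -37) + Q(151) = -37 + (-7 + 151) = -37 + 144 = 107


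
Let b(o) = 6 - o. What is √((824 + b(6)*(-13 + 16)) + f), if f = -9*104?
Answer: 4*I*√7 ≈ 10.583*I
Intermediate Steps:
f = -936
√((824 + b(6)*(-13 + 16)) + f) = √((824 + (6 - 1*6)*(-13 + 16)) - 936) = √((824 + (6 - 6)*3) - 936) = √((824 + 0*3) - 936) = √((824 + 0) - 936) = √(824 - 936) = √(-112) = 4*I*√7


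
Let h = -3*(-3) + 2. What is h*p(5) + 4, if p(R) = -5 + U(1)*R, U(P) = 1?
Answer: 4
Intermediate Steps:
h = 11 (h = 9 + 2 = 11)
p(R) = -5 + R (p(R) = -5 + 1*R = -5 + R)
h*p(5) + 4 = 11*(-5 + 5) + 4 = 11*0 + 4 = 0 + 4 = 4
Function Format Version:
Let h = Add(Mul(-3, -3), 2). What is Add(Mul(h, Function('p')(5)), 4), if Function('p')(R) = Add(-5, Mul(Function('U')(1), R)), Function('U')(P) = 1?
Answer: 4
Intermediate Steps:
h = 11 (h = Add(9, 2) = 11)
Function('p')(R) = Add(-5, R) (Function('p')(R) = Add(-5, Mul(1, R)) = Add(-5, R))
Add(Mul(h, Function('p')(5)), 4) = Add(Mul(11, Add(-5, 5)), 4) = Add(Mul(11, 0), 4) = Add(0, 4) = 4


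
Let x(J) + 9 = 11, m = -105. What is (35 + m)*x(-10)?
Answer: -140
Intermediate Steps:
x(J) = 2 (x(J) = -9 + 11 = 2)
(35 + m)*x(-10) = (35 - 105)*2 = -70*2 = -140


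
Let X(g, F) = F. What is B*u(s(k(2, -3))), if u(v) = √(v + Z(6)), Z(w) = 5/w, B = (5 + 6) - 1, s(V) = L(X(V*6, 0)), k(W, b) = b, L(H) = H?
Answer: 5*√30/3 ≈ 9.1287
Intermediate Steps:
s(V) = 0
B = 10 (B = 11 - 1 = 10)
u(v) = √(⅚ + v) (u(v) = √(v + 5/6) = √(v + 5*(⅙)) = √(v + ⅚) = √(⅚ + v))
B*u(s(k(2, -3))) = 10*(√(30 + 36*0)/6) = 10*(√(30 + 0)/6) = 10*(√30/6) = 5*√30/3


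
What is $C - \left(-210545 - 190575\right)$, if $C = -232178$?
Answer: $168942$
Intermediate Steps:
$C - \left(-210545 - 190575\right) = -232178 - \left(-210545 - 190575\right) = -232178 - -401120 = -232178 + 401120 = 168942$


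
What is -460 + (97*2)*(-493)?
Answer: -96102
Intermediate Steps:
-460 + (97*2)*(-493) = -460 + 194*(-493) = -460 - 95642 = -96102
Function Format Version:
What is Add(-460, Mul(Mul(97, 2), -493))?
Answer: -96102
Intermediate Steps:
Add(-460, Mul(Mul(97, 2), -493)) = Add(-460, Mul(194, -493)) = Add(-460, -95642) = -96102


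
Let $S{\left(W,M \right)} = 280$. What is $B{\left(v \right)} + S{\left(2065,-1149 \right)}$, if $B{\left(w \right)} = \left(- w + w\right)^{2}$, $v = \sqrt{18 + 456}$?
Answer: $280$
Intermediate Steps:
$v = \sqrt{474} \approx 21.772$
$B{\left(w \right)} = 0$ ($B{\left(w \right)} = 0^{2} = 0$)
$B{\left(v \right)} + S{\left(2065,-1149 \right)} = 0 + 280 = 280$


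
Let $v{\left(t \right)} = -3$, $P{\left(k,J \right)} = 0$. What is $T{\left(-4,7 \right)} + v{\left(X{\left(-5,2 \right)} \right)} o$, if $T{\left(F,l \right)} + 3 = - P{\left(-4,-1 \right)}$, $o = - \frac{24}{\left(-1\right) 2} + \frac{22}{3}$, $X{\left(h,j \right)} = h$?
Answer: $-61$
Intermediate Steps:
$o = \frac{58}{3}$ ($o = - \frac{24}{-2} + 22 \cdot \frac{1}{3} = \left(-24\right) \left(- \frac{1}{2}\right) + \frac{22}{3} = 12 + \frac{22}{3} = \frac{58}{3} \approx 19.333$)
$T{\left(F,l \right)} = -3$ ($T{\left(F,l \right)} = -3 - 0 = -3 + 0 = -3$)
$T{\left(-4,7 \right)} + v{\left(X{\left(-5,2 \right)} \right)} o = -3 - 58 = -61$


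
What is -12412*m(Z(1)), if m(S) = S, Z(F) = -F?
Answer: 12412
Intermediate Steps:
-12412*m(Z(1)) = -(-12412) = -12412*(-1) = 12412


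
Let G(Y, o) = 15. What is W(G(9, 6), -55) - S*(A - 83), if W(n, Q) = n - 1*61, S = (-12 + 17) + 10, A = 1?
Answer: 1184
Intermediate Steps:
S = 15 (S = 5 + 10 = 15)
W(n, Q) = -61 + n (W(n, Q) = n - 61 = -61 + n)
W(G(9, 6), -55) - S*(A - 83) = (-61 + 15) - 15*(1 - 83) = -46 - 15*(-82) = -46 - 1*(-1230) = -46 + 1230 = 1184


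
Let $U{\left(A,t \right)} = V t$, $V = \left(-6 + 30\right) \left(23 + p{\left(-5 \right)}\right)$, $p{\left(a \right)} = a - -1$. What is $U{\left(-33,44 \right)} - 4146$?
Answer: $15918$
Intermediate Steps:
$p{\left(a \right)} = 1 + a$ ($p{\left(a \right)} = a + 1 = 1 + a$)
$V = 456$ ($V = \left(-6 + 30\right) \left(23 + \left(1 - 5\right)\right) = 24 \left(23 - 4\right) = 24 \cdot 19 = 456$)
$U{\left(A,t \right)} = 456 t$
$U{\left(-33,44 \right)} - 4146 = 456 \cdot 44 - 4146 = 20064 - 4146 = 15918$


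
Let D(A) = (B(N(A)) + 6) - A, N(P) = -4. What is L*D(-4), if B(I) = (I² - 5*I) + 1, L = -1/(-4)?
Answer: 47/4 ≈ 11.750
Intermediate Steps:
L = ¼ (L = -1*(-¼) = ¼ ≈ 0.25000)
B(I) = 1 + I² - 5*I
D(A) = 43 - A (D(A) = ((1 + (-4)² - 5*(-4)) + 6) - A = ((1 + 16 + 20) + 6) - A = (37 + 6) - A = 43 - A)
L*D(-4) = (43 - 1*(-4))/4 = (43 + 4)/4 = (¼)*47 = 47/4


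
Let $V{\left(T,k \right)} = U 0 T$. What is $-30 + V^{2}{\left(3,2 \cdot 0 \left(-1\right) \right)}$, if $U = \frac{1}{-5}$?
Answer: $-30$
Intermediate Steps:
$U = - \frac{1}{5} \approx -0.2$
$V{\left(T,k \right)} = 0$ ($V{\left(T,k \right)} = \left(- \frac{1}{5}\right) 0 T = 0 T = 0$)
$-30 + V^{2}{\left(3,2 \cdot 0 \left(-1\right) \right)} = -30 + 0^{2} = -30 + 0 = -30$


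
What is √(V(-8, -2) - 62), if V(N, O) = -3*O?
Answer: 2*I*√14 ≈ 7.4833*I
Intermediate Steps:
√(V(-8, -2) - 62) = √(-3*(-2) - 62) = √(6 - 62) = √(-56) = 2*I*√14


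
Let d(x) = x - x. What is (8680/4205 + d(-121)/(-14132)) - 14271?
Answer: -12000175/841 ≈ -14269.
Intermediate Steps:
d(x) = 0
(8680/4205 + d(-121)/(-14132)) - 14271 = (8680/4205 + 0/(-14132)) - 14271 = (8680*(1/4205) + 0*(-1/14132)) - 14271 = (1736/841 + 0) - 14271 = 1736/841 - 14271 = -12000175/841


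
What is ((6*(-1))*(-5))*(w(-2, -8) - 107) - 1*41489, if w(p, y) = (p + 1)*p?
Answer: -44639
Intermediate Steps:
w(p, y) = p*(1 + p) (w(p, y) = (1 + p)*p = p*(1 + p))
((6*(-1))*(-5))*(w(-2, -8) - 107) - 1*41489 = ((6*(-1))*(-5))*(-2*(1 - 2) - 107) - 1*41489 = (-6*(-5))*(-2*(-1) - 107) - 41489 = 30*(2 - 107) - 41489 = 30*(-105) - 41489 = -3150 - 41489 = -44639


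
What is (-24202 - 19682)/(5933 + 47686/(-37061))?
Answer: -542128308/73278409 ≈ -7.3982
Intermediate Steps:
(-24202 - 19682)/(5933 + 47686/(-37061)) = -43884/(5933 + 47686*(-1/37061)) = -43884/(5933 - 47686/37061) = -43884/219835227/37061 = -43884*37061/219835227 = -542128308/73278409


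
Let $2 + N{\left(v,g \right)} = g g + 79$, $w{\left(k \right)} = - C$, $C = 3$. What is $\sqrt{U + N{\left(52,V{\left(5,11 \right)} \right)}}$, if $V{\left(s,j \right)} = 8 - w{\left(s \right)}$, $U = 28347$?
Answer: $\sqrt{28545} \approx 168.95$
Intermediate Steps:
$w{\left(k \right)} = -3$ ($w{\left(k \right)} = \left(-1\right) 3 = -3$)
$V{\left(s,j \right)} = 11$ ($V{\left(s,j \right)} = 8 - -3 = 8 + 3 = 11$)
$N{\left(v,g \right)} = 77 + g^{2}$ ($N{\left(v,g \right)} = -2 + \left(g g + 79\right) = -2 + \left(g^{2} + 79\right) = -2 + \left(79 + g^{2}\right) = 77 + g^{2}$)
$\sqrt{U + N{\left(52,V{\left(5,11 \right)} \right)}} = \sqrt{28347 + \left(77 + 11^{2}\right)} = \sqrt{28347 + \left(77 + 121\right)} = \sqrt{28347 + 198} = \sqrt{28545}$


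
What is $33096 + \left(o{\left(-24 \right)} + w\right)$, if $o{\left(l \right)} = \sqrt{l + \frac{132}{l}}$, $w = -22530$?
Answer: $10566 + \frac{i \sqrt{118}}{2} \approx 10566.0 + 5.4314 i$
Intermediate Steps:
$33096 + \left(o{\left(-24 \right)} + w\right) = 33096 - \left(22530 - \sqrt{-24 + \frac{132}{-24}}\right) = 33096 - \left(22530 - \sqrt{-24 + 132 \left(- \frac{1}{24}\right)}\right) = 33096 - \left(22530 - \sqrt{-24 - \frac{11}{2}}\right) = 33096 - \left(22530 - \sqrt{- \frac{59}{2}}\right) = 33096 - \left(22530 - \frac{i \sqrt{118}}{2}\right) = 10566 + \frac{i \sqrt{118}}{2}$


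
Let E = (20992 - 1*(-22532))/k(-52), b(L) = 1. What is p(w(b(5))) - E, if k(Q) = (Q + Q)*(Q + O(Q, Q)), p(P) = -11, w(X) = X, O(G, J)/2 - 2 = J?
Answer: -4181/304 ≈ -13.753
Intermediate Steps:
O(G, J) = 4 + 2*J
k(Q) = 2*Q*(4 + 3*Q) (k(Q) = (Q + Q)*(Q + (4 + 2*Q)) = (2*Q)*(4 + 3*Q) = 2*Q*(4 + 3*Q))
E = 837/304 (E = (20992 - 1*(-22532))/((2*(-52)*(4 + 3*(-52)))) = (20992 + 22532)/((2*(-52)*(4 - 156))) = 43524/((2*(-52)*(-152))) = 43524/15808 = 43524*(1/15808) = 837/304 ≈ 2.7533)
p(w(b(5))) - E = -11 - 1*837/304 = -11 - 837/304 = -4181/304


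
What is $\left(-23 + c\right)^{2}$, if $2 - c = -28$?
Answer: $49$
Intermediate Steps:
$c = 30$ ($c = 2 - -28 = 2 + 28 = 30$)
$\left(-23 + c\right)^{2} = \left(-23 + 30\right)^{2} = 7^{2} = 49$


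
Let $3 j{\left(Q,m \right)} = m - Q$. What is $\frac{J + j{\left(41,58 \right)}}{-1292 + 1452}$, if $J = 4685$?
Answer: $\frac{1759}{60} \approx 29.317$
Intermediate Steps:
$j{\left(Q,m \right)} = - \frac{Q}{3} + \frac{m}{3}$ ($j{\left(Q,m \right)} = \frac{m - Q}{3} = - \frac{Q}{3} + \frac{m}{3}$)
$\frac{J + j{\left(41,58 \right)}}{-1292 + 1452} = \frac{4685 + \left(\left(- \frac{1}{3}\right) 41 + \frac{1}{3} \cdot 58\right)}{-1292 + 1452} = \frac{4685 + \left(- \frac{41}{3} + \frac{58}{3}\right)}{160} = \left(4685 + \frac{17}{3}\right) \frac{1}{160} = \frac{14072}{3} \cdot \frac{1}{160} = \frac{1759}{60}$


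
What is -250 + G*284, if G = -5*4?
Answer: -5930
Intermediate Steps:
G = -20
-250 + G*284 = -250 - 20*284 = -250 - 5680 = -5930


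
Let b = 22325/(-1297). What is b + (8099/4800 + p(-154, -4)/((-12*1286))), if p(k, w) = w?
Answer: -62148511271/4003060800 ≈ -15.525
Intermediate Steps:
b = -22325/1297 (b = 22325*(-1/1297) = -22325/1297 ≈ -17.213)
b + (8099/4800 + p(-154, -4)/((-12*1286))) = -22325/1297 + (8099/4800 - 4/((-12*1286))) = -22325/1297 + (8099*(1/4800) - 4/(-15432)) = -22325/1297 + (8099/4800 - 4*(-1/15432)) = -22325/1297 + (8099/4800 + 1/3858) = -22325/1297 + 5208457/3086400 = -62148511271/4003060800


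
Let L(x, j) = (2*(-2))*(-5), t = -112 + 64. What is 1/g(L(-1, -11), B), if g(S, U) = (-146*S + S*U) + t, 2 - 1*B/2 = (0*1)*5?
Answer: -1/2888 ≈ -0.00034626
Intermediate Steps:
t = -48
L(x, j) = 20 (L(x, j) = -4*(-5) = 20)
B = 4 (B = 4 - 2*0*1*5 = 4 - 0*5 = 4 - 2*0 = 4 + 0 = 4)
g(S, U) = -48 - 146*S + S*U (g(S, U) = (-146*S + S*U) - 48 = -48 - 146*S + S*U)
1/g(L(-1, -11), B) = 1/(-48 - 146*20 + 20*4) = 1/(-48 - 2920 + 80) = 1/(-2888) = -1/2888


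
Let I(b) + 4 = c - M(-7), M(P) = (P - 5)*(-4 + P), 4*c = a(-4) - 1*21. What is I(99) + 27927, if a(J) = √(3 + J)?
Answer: 111143/4 + I/4 ≈ 27786.0 + 0.25*I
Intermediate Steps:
c = -21/4 + I/4 (c = (√(3 - 4) - 1*21)/4 = (√(-1) - 21)/4 = (I - 21)/4 = (-21 + I)/4 = -21/4 + I/4 ≈ -5.25 + 0.25*I)
M(P) = (-5 + P)*(-4 + P)
I(b) = -565/4 + I/4 (I(b) = -4 + ((-21/4 + I/4) - (20 + (-7)² - 9*(-7))) = -4 + ((-21/4 + I/4) - (20 + 49 + 63)) = -4 + ((-21/4 + I/4) - 1*132) = -4 + ((-21/4 + I/4) - 132) = -4 + (-549/4 + I/4) = -565/4 + I/4)
I(99) + 27927 = (-565/4 + I/4) + 27927 = 111143/4 + I/4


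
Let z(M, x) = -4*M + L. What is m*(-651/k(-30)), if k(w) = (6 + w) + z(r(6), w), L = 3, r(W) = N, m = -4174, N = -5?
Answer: -2717274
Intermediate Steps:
r(W) = -5
z(M, x) = 3 - 4*M (z(M, x) = -4*M + 3 = 3 - 4*M)
k(w) = 29 + w (k(w) = (6 + w) + (3 - 4*(-5)) = (6 + w) + (3 + 20) = (6 + w) + 23 = 29 + w)
m*(-651/k(-30)) = -(-2717274)/(29 - 30) = -(-2717274)/(-1) = -(-2717274)*(-1) = -4174*651 = -2717274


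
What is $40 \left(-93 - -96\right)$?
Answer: $120$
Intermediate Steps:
$40 \left(-93 - -96\right) = 40 \left(-93 + 96\right) = 40 \cdot 3 = 120$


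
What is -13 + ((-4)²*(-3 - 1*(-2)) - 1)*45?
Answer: -778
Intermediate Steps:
-13 + ((-4)²*(-3 - 1*(-2)) - 1)*45 = -13 + (16*(-3 + 2) - 1)*45 = -13 + (16*(-1) - 1)*45 = -13 + (-16 - 1)*45 = -13 - 17*45 = -13 - 765 = -778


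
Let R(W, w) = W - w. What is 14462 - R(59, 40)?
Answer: 14443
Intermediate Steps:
14462 - R(59, 40) = 14462 - (59 - 1*40) = 14462 - (59 - 40) = 14462 - 1*19 = 14462 - 19 = 14443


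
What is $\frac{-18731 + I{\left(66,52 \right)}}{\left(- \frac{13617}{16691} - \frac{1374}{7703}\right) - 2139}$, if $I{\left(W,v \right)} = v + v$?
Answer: $\frac{798295929557}{91713569544} \approx 8.7042$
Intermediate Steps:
$I{\left(W,v \right)} = 2 v$
$\frac{-18731 + I{\left(66,52 \right)}}{\left(- \frac{13617}{16691} - \frac{1374}{7703}\right) - 2139} = \frac{-18731 + 2 \cdot 52}{\left(- \frac{13617}{16691} - \frac{1374}{7703}\right) - 2139} = \frac{-18731 + 104}{\left(\left(-13617\right) \frac{1}{16691} - \frac{1374}{7703}\right) - 2139} = - \frac{18627}{\left(- \frac{13617}{16691} - \frac{1374}{7703}\right) - 2139} = - \frac{18627}{- \frac{127825185}{128570773} - 2139} = - \frac{18627}{- \frac{275140708632}{128570773}} = \left(-18627\right) \left(- \frac{128570773}{275140708632}\right) = \frac{798295929557}{91713569544}$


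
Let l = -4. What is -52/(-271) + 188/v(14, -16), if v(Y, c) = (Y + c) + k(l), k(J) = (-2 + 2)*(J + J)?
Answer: -25422/271 ≈ -93.808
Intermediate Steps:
k(J) = 0 (k(J) = 0*(2*J) = 0)
v(Y, c) = Y + c (v(Y, c) = (Y + c) + 0 = Y + c)
-52/(-271) + 188/v(14, -16) = -52/(-271) + 188/(14 - 16) = -52*(-1/271) + 188/(-2) = 52/271 + 188*(-½) = 52/271 - 94 = -25422/271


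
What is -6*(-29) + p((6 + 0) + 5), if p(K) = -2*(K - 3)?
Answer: 158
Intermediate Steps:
p(K) = 6 - 2*K (p(K) = -2*(-3 + K) = 6 - 2*K)
-6*(-29) + p((6 + 0) + 5) = -6*(-29) + (6 - 2*((6 + 0) + 5)) = 174 + (6 - 2*(6 + 5)) = 174 + (6 - 2*11) = 174 + (6 - 22) = 174 - 16 = 158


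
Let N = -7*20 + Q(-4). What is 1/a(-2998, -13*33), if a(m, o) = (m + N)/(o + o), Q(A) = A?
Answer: 429/1571 ≈ 0.27307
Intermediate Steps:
N = -144 (N = -7*20 - 4 = -140 - 4 = -144)
a(m, o) = (-144 + m)/(2*o) (a(m, o) = (m - 144)/(o + o) = (-144 + m)/((2*o)) = (-144 + m)*(1/(2*o)) = (-144 + m)/(2*o))
1/a(-2998, -13*33) = 1/((-144 - 2998)/(2*((-13*33)))) = 1/((½)*(-3142)/(-429)) = 1/((½)*(-1/429)*(-3142)) = 1/(1571/429) = 429/1571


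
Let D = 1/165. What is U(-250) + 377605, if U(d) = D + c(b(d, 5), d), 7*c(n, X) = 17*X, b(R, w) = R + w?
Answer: 435432532/1155 ≈ 3.7700e+5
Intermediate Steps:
D = 1/165 ≈ 0.0060606
c(n, X) = 17*X/7 (c(n, X) = (17*X)/7 = 17*X/7)
U(d) = 1/165 + 17*d/7
U(-250) + 377605 = (1/165 + (17/7)*(-250)) + 377605 = (1/165 - 4250/7) + 377605 = -701243/1155 + 377605 = 435432532/1155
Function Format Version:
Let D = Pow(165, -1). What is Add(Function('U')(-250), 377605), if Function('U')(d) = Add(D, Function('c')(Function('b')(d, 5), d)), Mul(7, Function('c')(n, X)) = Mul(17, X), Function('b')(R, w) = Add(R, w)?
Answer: Rational(435432532, 1155) ≈ 3.7700e+5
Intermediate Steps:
D = Rational(1, 165) ≈ 0.0060606
Function('c')(n, X) = Mul(Rational(17, 7), X) (Function('c')(n, X) = Mul(Rational(1, 7), Mul(17, X)) = Mul(Rational(17, 7), X))
Function('U')(d) = Add(Rational(1, 165), Mul(Rational(17, 7), d))
Add(Function('U')(-250), 377605) = Add(Add(Rational(1, 165), Mul(Rational(17, 7), -250)), 377605) = Add(Add(Rational(1, 165), Rational(-4250, 7)), 377605) = Add(Rational(-701243, 1155), 377605) = Rational(435432532, 1155)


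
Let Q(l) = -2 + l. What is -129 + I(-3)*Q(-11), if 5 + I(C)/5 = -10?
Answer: 846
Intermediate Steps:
I(C) = -75 (I(C) = -25 + 5*(-10) = -25 - 50 = -75)
-129 + I(-3)*Q(-11) = -129 - 75*(-2 - 11) = -129 - 75*(-13) = -129 + 975 = 846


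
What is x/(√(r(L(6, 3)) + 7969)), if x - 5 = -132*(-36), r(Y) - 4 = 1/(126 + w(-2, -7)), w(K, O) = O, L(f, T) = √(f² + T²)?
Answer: 4757*√28226443/474394 ≈ 53.275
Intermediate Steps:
L(f, T) = √(T² + f²)
r(Y) = 477/119 (r(Y) = 4 + 1/(126 - 7) = 4 + 1/119 = 477/119)
x = 4757 (x = 5 - 132*(-36) = 5 + 4752 = 4757)
x/(√(r(L(6, 3)) + 7969)) = 4757/(√(477/119 + 7969)) = 4757/(√(948788/119)) = 4757/((2*√28226443/119)) = 4757*(√28226443/474394) = 4757*√28226443/474394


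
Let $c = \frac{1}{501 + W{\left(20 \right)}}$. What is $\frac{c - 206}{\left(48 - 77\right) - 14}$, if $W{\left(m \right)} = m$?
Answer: $\frac{107325}{22403} \approx 4.7906$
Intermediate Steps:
$c = \frac{1}{521}$ ($c = \frac{1}{501 + 20} = \frac{1}{521} \approx 0.0019194$)
$\frac{c - 206}{\left(48 - 77\right) - 14} = \frac{\frac{1}{521} - 206}{\left(48 - 77\right) - 14} = \frac{1}{\left(48 - 77\right) - 14} \left(- \frac{107325}{521}\right) = \frac{1}{-29 - 14} \left(- \frac{107325}{521}\right) = \frac{1}{-43} \left(- \frac{107325}{521}\right) = \left(- \frac{1}{43}\right) \left(- \frac{107325}{521}\right) = \frac{107325}{22403}$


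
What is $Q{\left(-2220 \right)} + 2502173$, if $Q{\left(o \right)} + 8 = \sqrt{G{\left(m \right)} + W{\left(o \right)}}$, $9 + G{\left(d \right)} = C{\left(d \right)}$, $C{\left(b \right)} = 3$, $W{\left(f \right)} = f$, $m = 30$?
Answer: $2502165 + i \sqrt{2226} \approx 2.5022 \cdot 10^{6} + 47.18 i$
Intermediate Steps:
$G{\left(d \right)} = -6$ ($G{\left(d \right)} = -9 + 3 = -6$)
$Q{\left(o \right)} = -8 + \sqrt{-6 + o}$
$Q{\left(-2220 \right)} + 2502173 = \left(-8 + \sqrt{-6 - 2220}\right) + 2502173 = \left(-8 + \sqrt{-2226}\right) + 2502173 = \left(-8 + i \sqrt{2226}\right) + 2502173 = 2502165 + i \sqrt{2226}$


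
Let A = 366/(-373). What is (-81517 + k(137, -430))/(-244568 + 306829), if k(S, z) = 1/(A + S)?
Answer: -4135764622/3158811835 ≈ -1.3093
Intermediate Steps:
A = -366/373 (A = 366*(-1/373) = -366/373 ≈ -0.98123)
k(S, z) = 1/(-366/373 + S)
(-81517 + k(137, -430))/(-244568 + 306829) = (-81517 + 373/(-366 + 373*137))/(-244568 + 306829) = (-81517 + 373/(-366 + 51101))/62261 = (-81517 + 373/50735)*(1/62261) = -4135764622/50735*1/62261 = -4135764622/3158811835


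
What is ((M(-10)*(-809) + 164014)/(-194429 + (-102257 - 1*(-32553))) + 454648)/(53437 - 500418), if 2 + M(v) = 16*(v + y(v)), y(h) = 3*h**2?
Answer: -120091128312/118062432473 ≈ -1.0172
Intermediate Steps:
M(v) = -2 + 16*v + 48*v**2 (M(v) = -2 + 16*(v + 3*v**2) = -2 + (16*v + 48*v**2) = -2 + 16*v + 48*v**2)
((M(-10)*(-809) + 164014)/(-194429 + (-102257 - 1*(-32553))) + 454648)/(53437 - 500418) = (((-2 + 16*(-10) + 48*(-10)**2)*(-809) + 164014)/(-194429 + (-102257 - 1*(-32553))) + 454648)/(53437 - 500418) = (((-2 - 160 + 48*100)*(-809) + 164014)/(-194429 + (-102257 + 32553)) + 454648)/(-446981) = (((-2 - 160 + 4800)*(-809) + 164014)/(-194429 - 69704) + 454648)*(-1/446981) = ((4638*(-809) + 164014)/(-264133) + 454648)*(-1/446981) = ((-3752142 + 164014)*(-1/264133) + 454648)*(-1/446981) = (-3588128*(-1/264133) + 454648)*(-1/446981) = (3588128/264133 + 454648)*(-1/446981) = (120091128312/264133)*(-1/446981) = -120091128312/118062432473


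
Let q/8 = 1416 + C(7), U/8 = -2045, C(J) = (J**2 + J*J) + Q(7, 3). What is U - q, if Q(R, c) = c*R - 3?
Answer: -28616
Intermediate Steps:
Q(R, c) = -3 + R*c (Q(R, c) = R*c - 3 = -3 + R*c)
C(J) = 18 + 2*J**2 (C(J) = (J**2 + J*J) + (-3 + 7*3) = (J**2 + J**2) + (-3 + 21) = 2*J**2 + 18 = 18 + 2*J**2)
U = -16360 (U = 8*(-2045) = -16360)
q = 12256 (q = 8*(1416 + (18 + 2*7**2)) = 8*(1416 + (18 + 2*49)) = 8*(1416 + (18 + 98)) = 8*(1416 + 116) = 8*1532 = 12256)
U - q = -16360 - 1*12256 = -16360 - 12256 = -28616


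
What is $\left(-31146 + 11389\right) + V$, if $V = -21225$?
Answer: $-40982$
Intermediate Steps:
$\left(-31146 + 11389\right) + V = \left(-31146 + 11389\right) - 21225 = -19757 - 21225 = -40982$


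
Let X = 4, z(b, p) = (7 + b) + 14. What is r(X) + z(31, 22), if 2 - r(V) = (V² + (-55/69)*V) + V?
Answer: 2566/69 ≈ 37.188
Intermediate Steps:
z(b, p) = 21 + b
r(V) = 2 - V² - 14*V/69 (r(V) = 2 - ((V² + (-55/69)*V) + V) = 2 - ((V² + (-55*1/69)*V) + V) = 2 - ((V² - 55*V/69) + V) = 2 - (V² + 14*V/69) = 2 + (-V² - 14*V/69) = 2 - V² - 14*V/69)
r(X) + z(31, 22) = (2 - 1*4² - 14/69*4) + (21 + 31) = (2 - 1*16 - 56/69) + 52 = (2 - 16 - 56/69) + 52 = -1022/69 + 52 = 2566/69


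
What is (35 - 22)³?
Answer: 2197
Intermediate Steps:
(35 - 22)³ = 13³ = 2197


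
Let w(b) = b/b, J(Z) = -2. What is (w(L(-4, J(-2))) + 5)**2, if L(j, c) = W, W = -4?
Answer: 36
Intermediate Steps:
L(j, c) = -4
w(b) = 1
(w(L(-4, J(-2))) + 5)**2 = (1 + 5)**2 = 6**2 = 36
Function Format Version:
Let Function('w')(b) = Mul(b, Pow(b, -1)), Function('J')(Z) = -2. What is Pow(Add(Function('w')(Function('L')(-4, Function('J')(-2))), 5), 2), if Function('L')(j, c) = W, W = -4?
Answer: 36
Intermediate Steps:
Function('L')(j, c) = -4
Function('w')(b) = 1
Pow(Add(Function('w')(Function('L')(-4, Function('J')(-2))), 5), 2) = Pow(Add(1, 5), 2) = Pow(6, 2) = 36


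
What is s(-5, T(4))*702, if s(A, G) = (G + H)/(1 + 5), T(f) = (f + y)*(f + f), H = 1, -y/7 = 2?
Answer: -9243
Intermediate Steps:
y = -14 (y = -7*2 = -14)
T(f) = 2*f*(-14 + f) (T(f) = (f - 14)*(f + f) = (-14 + f)*(2*f) = 2*f*(-14 + f))
s(A, G) = ⅙ + G/6 (s(A, G) = (G + 1)/(1 + 5) = (1 + G)/6 = (1 + G)*(⅙) = ⅙ + G/6)
s(-5, T(4))*702 = (⅙ + (2*4*(-14 + 4))/6)*702 = (⅙ + (2*4*(-10))/6)*702 = (⅙ + (⅙)*(-80))*702 = (⅙ - 40/3)*702 = -79/6*702 = -9243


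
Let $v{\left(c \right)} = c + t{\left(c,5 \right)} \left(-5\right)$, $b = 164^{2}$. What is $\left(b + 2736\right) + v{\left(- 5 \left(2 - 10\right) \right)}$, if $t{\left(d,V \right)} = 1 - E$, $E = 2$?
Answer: $29677$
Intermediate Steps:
$t{\left(d,V \right)} = -1$ ($t{\left(d,V \right)} = 1 - 2 = -1$)
$b = 26896$
$v{\left(c \right)} = 5 + c$ ($v{\left(c \right)} = c - -5 = c + 5 = 5 + c$)
$\left(b + 2736\right) + v{\left(- 5 \left(2 - 10\right) \right)} = \left(26896 + 2736\right) - \left(-5 + 5 \left(2 - 10\right)\right) = 29632 - \left(-5 + 5 \left(2 - 10\right)\right) = 29632 + \left(5 - -40\right) = 29632 + \left(5 + 40\right) = 29632 + 45 = 29677$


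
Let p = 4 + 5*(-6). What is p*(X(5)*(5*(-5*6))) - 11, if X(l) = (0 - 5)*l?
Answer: -97511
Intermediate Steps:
X(l) = -5*l
p = -26 (p = 4 - 30 = -26)
p*(X(5)*(5*(-5*6))) - 11 = -26*(-5*5)*5*(-5*6) - 11 = -(-650)*5*(-30) - 11 = -(-650)*(-150) - 11 = -26*3750 - 11 = -97500 - 11 = -97511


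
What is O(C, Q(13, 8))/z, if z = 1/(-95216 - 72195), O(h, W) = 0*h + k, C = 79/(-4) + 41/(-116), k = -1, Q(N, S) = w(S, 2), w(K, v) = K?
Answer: 167411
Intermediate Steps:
Q(N, S) = S
C = -583/29 (C = 79*(-¼) + 41*(-1/116) = -79/4 - 41/116 = -583/29 ≈ -20.103)
O(h, W) = -1 (O(h, W) = 0*h - 1 = 0 - 1 = -1)
z = -1/167411 (z = 1/(-167411) = -1/167411 ≈ -5.9733e-6)
O(C, Q(13, 8))/z = -1/(-1/167411) = -1*(-167411) = 167411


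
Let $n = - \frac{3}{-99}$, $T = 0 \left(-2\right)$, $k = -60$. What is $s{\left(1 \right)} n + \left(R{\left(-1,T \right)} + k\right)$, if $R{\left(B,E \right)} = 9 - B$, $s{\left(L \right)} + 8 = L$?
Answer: $- \frac{1657}{33} \approx -50.212$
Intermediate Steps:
$s{\left(L \right)} = -8 + L$
$T = 0$
$n = \frac{1}{33}$ ($n = \left(-3\right) \left(- \frac{1}{99}\right) = \frac{1}{33} \approx 0.030303$)
$s{\left(1 \right)} n + \left(R{\left(-1,T \right)} + k\right) = \left(-8 + 1\right) \frac{1}{33} + \left(\left(9 - -1\right) - 60\right) = \left(-7\right) \frac{1}{33} + \left(\left(9 + 1\right) - 60\right) = - \frac{7}{33} + \left(10 - 60\right) = - \frac{7}{33} - 50 = - \frac{1657}{33}$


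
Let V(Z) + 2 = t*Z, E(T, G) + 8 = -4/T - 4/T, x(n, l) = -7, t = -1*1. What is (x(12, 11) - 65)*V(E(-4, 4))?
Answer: -288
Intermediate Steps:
t = -1
E(T, G) = -8 - 8/T (E(T, G) = -8 + (-4/T - 4/T) = -8 - 8/T)
V(Z) = -2 - Z
(x(12, 11) - 65)*V(E(-4, 4)) = (-7 - 65)*(-2 - (-8 - 8/(-4))) = -72*(-2 - (-8 - 8*(-¼))) = -72*(-2 - (-8 + 2)) = -72*(-2 - 1*(-6)) = -72*(-2 + 6) = -72*4 = -288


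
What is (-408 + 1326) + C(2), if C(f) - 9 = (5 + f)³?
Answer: 1270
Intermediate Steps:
C(f) = 9 + (5 + f)³
(-408 + 1326) + C(2) = (-408 + 1326) + (9 + (5 + 2)³) = 918 + (9 + 7³) = 918 + (9 + 343) = 918 + 352 = 1270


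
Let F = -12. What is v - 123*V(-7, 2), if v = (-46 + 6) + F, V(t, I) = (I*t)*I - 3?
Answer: 3761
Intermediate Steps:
V(t, I) = -3 + t*I**2 (V(t, I) = t*I**2 - 3 = -3 + t*I**2)
v = -52 (v = (-46 + 6) - 12 = -40 - 12 = -52)
v - 123*V(-7, 2) = -52 - 123*(-3 - 7*2**2) = -52 - 123*(-3 - 7*4) = -52 - 123*(-3 - 28) = -52 - 123*(-31) = -52 + 3813 = 3761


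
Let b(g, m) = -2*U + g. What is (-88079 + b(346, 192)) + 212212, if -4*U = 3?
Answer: 248961/2 ≈ 1.2448e+5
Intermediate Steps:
U = -¾ (U = -¼*3 = -¾ ≈ -0.75000)
b(g, m) = 3/2 + g (b(g, m) = -2*(-¾) + g = 3/2 + g)
(-88079 + b(346, 192)) + 212212 = (-88079 + (3/2 + 346)) + 212212 = (-88079 + 695/2) + 212212 = -175463/2 + 212212 = 248961/2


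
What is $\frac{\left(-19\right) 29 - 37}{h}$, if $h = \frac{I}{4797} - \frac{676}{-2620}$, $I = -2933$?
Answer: $\frac{923758290}{555211} \approx 1663.8$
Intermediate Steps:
$h = - \frac{1110422}{3142035}$ ($h = - \frac{2933}{4797} - \frac{676}{-2620} = \left(-2933\right) \frac{1}{4797} - - \frac{169}{655} = - \frac{2933}{4797} + \frac{169}{655} = - \frac{1110422}{3142035} \approx -0.35341$)
$\frac{\left(-19\right) 29 - 37}{h} = \frac{\left(-19\right) 29 - 37}{- \frac{1110422}{3142035}} = \left(-551 - 37\right) \left(- \frac{3142035}{1110422}\right) = \left(-588\right) \left(- \frac{3142035}{1110422}\right) = \frac{923758290}{555211}$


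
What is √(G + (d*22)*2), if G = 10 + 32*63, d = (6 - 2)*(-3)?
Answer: √1498 ≈ 38.704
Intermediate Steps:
d = -12 (d = 4*(-3) = -12)
G = 2026 (G = 10 + 2016 = 2026)
√(G + (d*22)*2) = √(2026 - 12*22*2) = √(2026 - 264*2) = √(2026 - 528) = √1498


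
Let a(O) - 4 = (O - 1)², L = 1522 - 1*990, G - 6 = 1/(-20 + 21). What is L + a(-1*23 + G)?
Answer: 825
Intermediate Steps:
G = 7 (G = 6 + 1/(-20 + 21) = 6 + 1/1 = 6 + 1 = 7)
L = 532 (L = 1522 - 990 = 532)
a(O) = 4 + (-1 + O)² (a(O) = 4 + (O - 1)² = 4 + (-1 + O)²)
L + a(-1*23 + G) = 532 + (4 + (-1 + (-1*23 + 7))²) = 532 + (4 + (-1 + (-23 + 7))²) = 532 + (4 + (-1 - 16)²) = 532 + (4 + (-17)²) = 532 + (4 + 289) = 532 + 293 = 825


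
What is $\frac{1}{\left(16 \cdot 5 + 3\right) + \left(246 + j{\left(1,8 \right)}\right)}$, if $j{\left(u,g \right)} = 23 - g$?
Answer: $\frac{1}{344} \approx 0.002907$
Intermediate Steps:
$\frac{1}{\left(16 \cdot 5 + 3\right) + \left(246 + j{\left(1,8 \right)}\right)} = \frac{1}{\left(16 \cdot 5 + 3\right) + \left(246 + \left(23 - 8\right)\right)} = \frac{1}{\left(80 + 3\right) + \left(246 + \left(23 - 8\right)\right)} = \frac{1}{83 + \left(246 + 15\right)} = \frac{1}{83 + 261} = \frac{1}{344}$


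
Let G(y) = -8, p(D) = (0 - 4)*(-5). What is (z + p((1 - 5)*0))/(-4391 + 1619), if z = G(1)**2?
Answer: -1/33 ≈ -0.030303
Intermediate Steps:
p(D) = 20 (p(D) = -4*(-5) = 20)
z = 64 (z = (-8)**2 = 64)
(z + p((1 - 5)*0))/(-4391 + 1619) = (64 + 20)/(-4391 + 1619) = 84/(-2772) = 84*(-1/2772) = -1/33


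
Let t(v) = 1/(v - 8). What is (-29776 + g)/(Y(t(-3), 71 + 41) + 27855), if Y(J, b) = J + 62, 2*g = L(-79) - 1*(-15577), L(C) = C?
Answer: -242297/307086 ≈ -0.78902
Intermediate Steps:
t(v) = 1/(-8 + v)
g = 7749 (g = (-79 - 1*(-15577))/2 = (-79 + 15577)/2 = (1/2)*15498 = 7749)
Y(J, b) = 62 + J
(-29776 + g)/(Y(t(-3), 71 + 41) + 27855) = (-29776 + 7749)/((62 + 1/(-8 - 3)) + 27855) = -22027/((62 + 1/(-11)) + 27855) = -22027/((62 - 1/11) + 27855) = -22027/(681/11 + 27855) = -22027/307086/11 = -22027*11/307086 = -242297/307086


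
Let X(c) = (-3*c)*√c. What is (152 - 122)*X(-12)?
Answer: 2160*I*√3 ≈ 3741.2*I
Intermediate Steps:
X(c) = -3*c^(3/2)
(152 - 122)*X(-12) = (152 - 122)*(-(-72)*I*√3) = 30*(-(-72)*I*√3) = 30*(72*I*√3) = 2160*I*√3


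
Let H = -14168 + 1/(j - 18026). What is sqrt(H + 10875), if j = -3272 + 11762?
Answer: I*sqrt(4678905301)/1192 ≈ 57.385*I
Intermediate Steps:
j = 8490
H = -135106049/9536 (H = -14168 + 1/(8490 - 18026) = -14168 + 1/(-9536) = -14168 - 1/9536 = -135106049/9536 ≈ -14168.)
sqrt(H + 10875) = sqrt(-135106049/9536 + 10875) = sqrt(-31402049/9536) = I*sqrt(4678905301)/1192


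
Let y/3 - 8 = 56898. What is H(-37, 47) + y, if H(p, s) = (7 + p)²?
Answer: 171618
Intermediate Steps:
y = 170718 (y = 24 + 3*56898 = 24 + 170694 = 170718)
H(-37, 47) + y = (7 - 37)² + 170718 = (-30)² + 170718 = 900 + 170718 = 171618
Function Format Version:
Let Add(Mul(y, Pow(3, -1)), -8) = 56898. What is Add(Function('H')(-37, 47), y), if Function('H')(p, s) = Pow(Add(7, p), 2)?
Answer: 171618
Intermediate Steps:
y = 170718 (y = Add(24, Mul(3, 56898)) = Add(24, 170694) = 170718)
Add(Function('H')(-37, 47), y) = Add(Pow(Add(7, -37), 2), 170718) = Add(Pow(-30, 2), 170718) = Add(900, 170718) = 171618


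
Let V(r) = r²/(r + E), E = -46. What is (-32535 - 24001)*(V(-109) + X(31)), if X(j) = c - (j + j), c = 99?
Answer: 347470256/155 ≈ 2.2417e+6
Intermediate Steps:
X(j) = 99 - 2*j (X(j) = 99 - (j + j) = 99 - 2*j)
V(r) = r²/(-46 + r) (V(r) = r²/(r - 46) = r²/(-46 + r))
(-32535 - 24001)*(V(-109) + X(31)) = (-32535 - 24001)*((-109)²/(-46 - 109) + (99 - 2*31)) = -56536*(11881/(-155) + (99 - 62)) = -56536*(11881*(-1/155) + 37) = -56536*(-11881/155 + 37) = -56536*(-6146/155) = 347470256/155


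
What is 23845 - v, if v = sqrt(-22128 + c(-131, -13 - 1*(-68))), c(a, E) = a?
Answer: 23845 - I*sqrt(22259) ≈ 23845.0 - 149.19*I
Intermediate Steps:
v = I*sqrt(22259) (v = sqrt(-22128 - 131) = sqrt(-22259) = I*sqrt(22259) ≈ 149.19*I)
23845 - v = 23845 - I*sqrt(22259)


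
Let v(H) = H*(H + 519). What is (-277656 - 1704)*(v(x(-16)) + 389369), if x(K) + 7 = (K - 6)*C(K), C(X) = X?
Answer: -192045752640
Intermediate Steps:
x(K) = -7 + K*(-6 + K) (x(K) = -7 + (K - 6)*K = -7 + (-6 + K)*K = -7 + K*(-6 + K))
v(H) = H*(519 + H)
(-277656 - 1704)*(v(x(-16)) + 389369) = (-277656 - 1704)*((-7 + (-16)**2 - 6*(-16))*(519 + (-7 + (-16)**2 - 6*(-16))) + 389369) = -279360*((-7 + 256 + 96)*(519 + (-7 + 256 + 96)) + 389369) = -279360*(345*(519 + 345) + 389369) = -279360*(345*864 + 389369) = -279360*(298080 + 389369) = -279360*687449 = -192045752640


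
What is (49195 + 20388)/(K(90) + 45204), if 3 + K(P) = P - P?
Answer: 69583/45201 ≈ 1.5394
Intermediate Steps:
K(P) = -3 (K(P) = -3 + (P - P) = -3 + 0 = -3)
(49195 + 20388)/(K(90) + 45204) = (49195 + 20388)/(-3 + 45204) = 69583/45201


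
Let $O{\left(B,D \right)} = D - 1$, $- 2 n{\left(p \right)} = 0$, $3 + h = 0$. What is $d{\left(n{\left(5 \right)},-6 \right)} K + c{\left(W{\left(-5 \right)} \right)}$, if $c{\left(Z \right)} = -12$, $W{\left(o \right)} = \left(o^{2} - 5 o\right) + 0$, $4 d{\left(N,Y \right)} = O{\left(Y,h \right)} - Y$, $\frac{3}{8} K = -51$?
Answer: $-80$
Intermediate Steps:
$h = -3$ ($h = -3 + 0 = -3$)
$n{\left(p \right)} = 0$ ($n{\left(p \right)} = \left(- \frac{1}{2}\right) 0 = 0$)
$O{\left(B,D \right)} = -1 + D$
$K = -136$ ($K = \frac{8}{3} \left(-51\right) = -136$)
$d{\left(N,Y \right)} = -1 - \frac{Y}{4}$ ($d{\left(N,Y \right)} = \frac{\left(-1 - 3\right) - Y}{4} = \frac{-4 - Y}{4} = -1 - \frac{Y}{4}$)
$W{\left(o \right)} = o^{2} - 5 o$
$d{\left(n{\left(5 \right)},-6 \right)} K + c{\left(W{\left(-5 \right)} \right)} = \left(-1 - - \frac{3}{2}\right) \left(-136\right) - 12 = \left(-1 + \frac{3}{2}\right) \left(-136\right) - 12 = \frac{1}{2} \left(-136\right) - 12 = -68 - 12 = -80$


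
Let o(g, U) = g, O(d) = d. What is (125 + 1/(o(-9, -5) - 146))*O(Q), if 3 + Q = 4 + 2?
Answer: 58122/155 ≈ 374.98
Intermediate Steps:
Q = 3 (Q = -3 + (4 + 2) = -3 + 6 = 3)
(125 + 1/(o(-9, -5) - 146))*O(Q) = (125 + 1/(-9 - 146))*3 = (125 + 1/(-155))*3 = (125 - 1/155)*3 = (19374/155)*3 = 58122/155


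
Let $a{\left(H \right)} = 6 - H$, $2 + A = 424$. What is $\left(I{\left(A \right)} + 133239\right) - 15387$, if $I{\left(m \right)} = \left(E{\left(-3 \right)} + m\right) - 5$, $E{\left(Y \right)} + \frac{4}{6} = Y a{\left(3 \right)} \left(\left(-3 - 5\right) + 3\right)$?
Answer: $\frac{354940}{3} \approx 1.1831 \cdot 10^{5}$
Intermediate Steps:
$A = 422$ ($A = -2 + 424 = 422$)
$E{\left(Y \right)} = - \frac{2}{3} - 15 Y$ ($E{\left(Y \right)} = - \frac{2}{3} + Y \left(6 - 3\right) \left(\left(-3 - 5\right) + 3\right) = - \frac{2}{3} + Y \left(6 - 3\right) \left(-8 + 3\right) = - \frac{2}{3} + Y 3 \left(-5\right) = - \frac{2}{3} + 3 Y \left(-5\right) = - \frac{2}{3} - 15 Y$)
$I{\left(m \right)} = \frac{118}{3} + m$ ($I{\left(m \right)} = \left(\left(- \frac{2}{3} - -45\right) + m\right) - 5 = \left(\left(- \frac{2}{3} + 45\right) + m\right) - 5 = \left(\frac{133}{3} + m\right) - 5 = \frac{118}{3} + m$)
$\left(I{\left(A \right)} + 133239\right) - 15387 = \left(\left(\frac{118}{3} + 422\right) + 133239\right) - 15387 = \left(\frac{1384}{3} + 133239\right) - 15387 = \frac{401101}{3} - 15387 = \frac{354940}{3}$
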